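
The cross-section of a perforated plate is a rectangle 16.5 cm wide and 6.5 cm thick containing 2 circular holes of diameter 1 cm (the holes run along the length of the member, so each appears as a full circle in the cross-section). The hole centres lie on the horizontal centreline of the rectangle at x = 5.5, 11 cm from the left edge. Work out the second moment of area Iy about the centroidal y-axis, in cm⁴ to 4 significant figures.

Break the section into simple shapes (no overlaps), measuring from the bottom-left corner of the bounding box.
Plate: 16.5 × 6.5, A = 107.25 cm², x = 8.25 cm, Ī = 2433.23 cm⁴.
Hole 1 (subtracted): ⌀1, A = 0.785398 cm², x = 5.5 cm, Ī = 0.0490874 cm⁴.
Hole 2 (subtracted): ⌀1, A = 0.785398 cm², x = 11 cm, Ī = 0.0490874 cm⁴.
By symmetry the centroid is at mid-width, x̄ = 8.25 cm.
Transfer each piece to the centroidal y-axis using Ī + A·d² with d = x − 8.25:
  plate: d = 0 cm → contributes +2433.23 cm⁴
  hole 1: d = -2.75 cm → contributes −5.98866 cm⁴
  hole 2: d = 2.75 cm → contributes −5.98866 cm⁴
Total I = 2421.26 cm⁴.

Iy ≈ 2421 cm⁴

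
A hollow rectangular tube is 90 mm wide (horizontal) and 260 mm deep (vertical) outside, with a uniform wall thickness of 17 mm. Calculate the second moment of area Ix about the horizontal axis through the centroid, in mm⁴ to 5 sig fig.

Treat the section as a set of non-overlapping primitives; coordinates are from the bounding-box lower-left.
Outer rectangle: 90 × 260, A = 23 400 mm², y = 130 mm, Ī = 131 820 000 mm⁴.
Inner void (subtracted): 56 × 226, A = 12 656 mm², y = 130 mm, Ī = 53 868 155 mm⁴.
By symmetry the centroid is at mid-height, ȳ = 130 mm.
All pieces are centred on the horizontal axis through the centroid, so I = ΣĪ (holes subtracted) = 77 951 845 mm⁴.

Ix ≈ 7.7952 × 10⁷ mm⁴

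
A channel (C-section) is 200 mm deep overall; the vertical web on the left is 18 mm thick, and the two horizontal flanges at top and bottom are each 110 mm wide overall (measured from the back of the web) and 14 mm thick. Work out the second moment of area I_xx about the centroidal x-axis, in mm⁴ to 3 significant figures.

I_xx ≈ 3.43 × 10⁷ mm⁴

Split into non-overlapping primitives; take the origin at the lower-left of the bounding box.
Web: 18 × 200, A = 3 600 mm², y = 100 mm, Ī = 12 000 000 mm⁴.
Top flange (beyond web): 92 × 14, A = 1 288 mm², y = 193 mm, Ī = 21 037 mm⁴.
Bottom flange (beyond web): 92 × 14, A = 1 288 mm², y = 7 mm, Ī = 21 037 mm⁴.
By symmetry the centroid is at mid-height, ȳ = 100 mm.
Transfer each piece to the centroidal x-axis using Ī + A·d² with d = y − 100:
  web: d = 0 mm → contributes +12 000 000 mm⁴
  top flange (beyond web): d = 93 mm → contributes +11 160 949 mm⁴
  bottom flange (beyond web): d = -93 mm → contributes +11 160 949 mm⁴
Total I = 34 321 899 mm⁴.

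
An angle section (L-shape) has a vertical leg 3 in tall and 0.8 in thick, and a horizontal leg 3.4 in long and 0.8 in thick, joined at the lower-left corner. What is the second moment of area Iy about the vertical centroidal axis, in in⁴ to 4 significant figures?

Iy ≈ 4.520 in⁴

Split into non-overlapping primitives; take the origin at the lower-left of the bounding box.
Vertical leg: 0.8 × 3, A = 2.4 in², x = 0.4 in, Ī = 0.128 in⁴.
Horizontal leg (remainder): 2.6 × 0.8, A = 2.08 in², x = 2.1 in, Ī = 1.17173 in⁴.
Centroid: x̄ = ΣA·x / ΣA = 1.18929 in.
Transfer each piece to the vertical centroidal axis using Ī + A·d² with d = x − 1.18929:
  vertical leg: d = -0.789286 in → contributes +1.62313 in⁴
  horizontal leg (remainder): d = 0.910714 in → contributes +2.89689 in⁴
Total I = 4.52002 in⁴.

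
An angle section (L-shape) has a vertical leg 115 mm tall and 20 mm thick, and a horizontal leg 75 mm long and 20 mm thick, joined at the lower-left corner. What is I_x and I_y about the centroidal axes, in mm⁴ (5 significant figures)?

I_x ≈ 4.2504 × 10⁶ mm⁴, I_y ≈ 1.4004 × 10⁶ mm⁴

Treat the section as a set of non-overlapping primitives; coordinates are from the bounding-box lower-left.
Vertical leg: 20 × 115, A = 2 300 mm², y = 57.5 mm, Ī = 2 534 792 mm⁴.
Horizontal leg (remainder): 55 × 20, A = 1 100 mm², y = 10 mm, Ī = 36666.67 mm⁴.
Centroid: ȳ = ΣA·y / ΣA = 42.13235 mm.
Transfer each piece to the centroidal x-axis using Ī + A·d² with d = y − 42.13235:
  vertical leg: d = 15.36765 mm → contributes +3 077 970 mm⁴
  horizontal leg (remainder): d = -32.13235 mm → contributes +1 172 404 mm⁴
Total I = 4 250 374 mm⁴.
For the y-axis: x̄ = 22.13235 mm.
Repeating about the centroidal y-axis gives I_y = 1 400 374 mm⁴.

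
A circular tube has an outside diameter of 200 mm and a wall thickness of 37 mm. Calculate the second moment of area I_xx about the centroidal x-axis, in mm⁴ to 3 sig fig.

I_xx ≈ 6.62 × 10⁷ mm⁴

Split into non-overlapping primitives; take the origin at the lower-left of the bounding box.
Outer circle: ⌀200, A = 31 416 mm², y = 100 mm, Ī = 78 539 816 mm⁴.
Bore (subtracted): ⌀126, A = 12 469 mm², y = 100 mm, Ī = 12 372 347 mm⁴.
By symmetry the centroid is at mid-height, ȳ = 100 mm.
All pieces are centred on the centroidal x-axis, so I = ΣĪ (holes subtracted) = 66 167 470 mm⁴.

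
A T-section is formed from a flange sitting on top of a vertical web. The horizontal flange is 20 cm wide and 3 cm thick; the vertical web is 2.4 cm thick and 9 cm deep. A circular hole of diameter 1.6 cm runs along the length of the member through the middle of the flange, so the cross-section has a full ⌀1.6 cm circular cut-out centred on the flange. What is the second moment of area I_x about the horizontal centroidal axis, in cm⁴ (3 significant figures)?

Treat the section as a set of non-overlapping primitives; coordinates are from the bounding-box lower-left.
Flange: 20 × 3, A = 60 cm², y = 10.5 cm, Ī = 45 cm⁴.
Web: 2.4 × 9, A = 21.6 cm², y = 4.5 cm, Ī = 145.8 cm⁴.
Hole (subtracted): ⌀1.6, A = 2.0106 cm², y = 10.5 cm, Ī = 0.3217 cm⁴.
Centroid: ȳ = ΣA·y / ΣA = 8.8716 cm.
Transfer each piece to the horizontal centroidal axis using Ī + A·d² with d = y − 8.8716:
  flange: d = 1.6284 cm → contributes +204.09 cm⁴
  web: d = -4.3716 cm → contributes +558.6 cm⁴
  hole: d = 1.6284 cm → contributes −5.653 cm⁴
Total I = 757.04 cm⁴.

I_x ≈ 757 cm⁴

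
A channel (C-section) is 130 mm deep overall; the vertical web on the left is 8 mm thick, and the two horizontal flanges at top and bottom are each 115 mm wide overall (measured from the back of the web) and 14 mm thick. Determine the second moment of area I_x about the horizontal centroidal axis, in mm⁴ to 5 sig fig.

Treat the section as a set of non-overlapping primitives; coordinates are from the bounding-box lower-left.
Web: 8 × 130, A = 1 040 mm², y = 65 mm, Ī = 1 464 667 mm⁴.
Top flange (beyond web): 107 × 14, A = 1 498 mm², y = 123 mm, Ī = 24467.33 mm⁴.
Bottom flange (beyond web): 107 × 14, A = 1 498 mm², y = 7 mm, Ī = 24467.33 mm⁴.
By symmetry the centroid is at mid-height, ȳ = 65 mm.
Transfer each piece to the horizontal centroidal axis using Ī + A·d² with d = y − 65:
  web: d = 0 mm → contributes +1 464 667 mm⁴
  top flange (beyond web): d = 58 mm → contributes +5 063 739 mm⁴
  bottom flange (beyond web): d = -58 mm → contributes +5 063 739 mm⁴
Total I = 11 592 145 mm⁴.

I_x ≈ 1.1592 × 10⁷ mm⁴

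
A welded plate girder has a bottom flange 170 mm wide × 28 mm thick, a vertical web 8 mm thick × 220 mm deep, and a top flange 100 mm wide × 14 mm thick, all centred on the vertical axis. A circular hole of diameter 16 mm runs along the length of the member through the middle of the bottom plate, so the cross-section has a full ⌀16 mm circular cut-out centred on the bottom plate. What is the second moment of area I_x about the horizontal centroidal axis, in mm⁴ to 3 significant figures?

Treat the section as a set of non-overlapping primitives; coordinates are from the bounding-box lower-left.
Bottom plate: 170 × 28, A = 4 760 mm², y = 14 mm, Ī = 310 987 mm⁴.
Web plate: 8 × 220, A = 1 760 mm², y = 138 mm, Ī = 7 098 667 mm⁴.
Top plate: 100 × 14, A = 1 400 mm², y = 255 mm, Ī = 22 867 mm⁴.
Hole (subtracted): ⌀16, A = 201.06 mm², y = 14 mm, Ī = 3 217 mm⁴.
Centroid: ȳ = ΣA·y / ΣA = 85.984 mm.
Transfer each piece to the horizontal centroidal axis using Ī + A·d² with d = y − 85.984:
  bottom plate: d = -71.984 mm → contributes +24 975 857 mm⁴
  web plate: d = 52.016 mm → contributes +11 860 637 mm⁴
  top plate: d = 169.02 mm → contributes +40 015 841 mm⁴
  hole: d = -71.984 mm → contributes −1 045 059 mm⁴
Total I = 75 807 276 mm⁴.

I_x ≈ 7.58 × 10⁷ mm⁴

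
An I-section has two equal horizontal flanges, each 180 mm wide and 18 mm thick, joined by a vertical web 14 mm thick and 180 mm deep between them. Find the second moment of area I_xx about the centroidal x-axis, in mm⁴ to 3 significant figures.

Break the section into simple shapes (no overlaps), measuring from the bottom-left corner of the bounding box.
Bottom flange: 180 × 18, A = 3 240 mm², y = 9 mm, Ī = 87 480 mm⁴.
Web: 14 × 180, A = 2 520 mm², y = 108 mm, Ī = 6 804 000 mm⁴.
Top flange: 180 × 18, A = 3 240 mm², y = 207 mm, Ī = 87 480 mm⁴.
By symmetry the centroid is at mid-height, ȳ = 108 mm.
Transfer each piece to the centroidal x-axis using Ī + A·d² with d = y − 108:
  bottom flange: d = -99 mm → contributes +31 842 720 mm⁴
  web: d = 0 mm → contributes +6 804 000 mm⁴
  top flange: d = 99 mm → contributes +31 842 720 mm⁴
Total I = 70 489 440 mm⁴.

I_xx ≈ 7.05 × 10⁷ mm⁴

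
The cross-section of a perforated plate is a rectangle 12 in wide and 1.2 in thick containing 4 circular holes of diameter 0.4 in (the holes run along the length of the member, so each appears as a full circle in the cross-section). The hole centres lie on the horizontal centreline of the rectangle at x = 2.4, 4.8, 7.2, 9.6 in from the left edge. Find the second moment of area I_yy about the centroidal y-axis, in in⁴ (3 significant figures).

I_yy ≈ 169 in⁴

Split into non-overlapping primitives; take the origin at the lower-left of the bounding box.
Plate: 12 × 1.2, A = 14.4 in², x = 6 in, Ī = 172.8 in⁴.
Hole 1 (subtracted): ⌀0.4, A = 0.12566 in², x = 2.4 in, Ī = 0.0012566 in⁴.
Hole 2 (subtracted): ⌀0.4, A = 0.12566 in², x = 4.8 in, Ī = 0.0012566 in⁴.
Hole 3 (subtracted): ⌀0.4, A = 0.12566 in², x = 7.2 in, Ī = 0.0012566 in⁴.
Hole 4 (subtracted): ⌀0.4, A = 0.12566 in², x = 9.6 in, Ī = 0.0012566 in⁴.
By symmetry the centroid is at mid-width, x̄ = 6 in.
Transfer each piece to the centroidal y-axis using Ī + A·d² with d = x − 6:
  plate: d = 0 in → contributes +172.8 in⁴
  hole 1: d = -3.6 in → contributes −1.6299 in⁴
  hole 2: d = -1.2 in → contributes −0.18221 in⁴
  hole 3: d = 1.2 in → contributes −0.18221 in⁴
  hole 4: d = 3.6 in → contributes −1.6299 in⁴
Total I = 169.18 in⁴.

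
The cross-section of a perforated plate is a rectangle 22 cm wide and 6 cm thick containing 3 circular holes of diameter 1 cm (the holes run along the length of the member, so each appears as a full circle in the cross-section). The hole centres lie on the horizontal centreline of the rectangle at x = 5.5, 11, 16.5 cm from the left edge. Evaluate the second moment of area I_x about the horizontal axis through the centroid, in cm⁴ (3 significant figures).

Split into non-overlapping primitives; take the origin at the lower-left of the bounding box.
Plate: 22 × 6, A = 132 cm², y = 3 cm, Ī = 396 cm⁴.
Hole 1 (subtracted): ⌀1, A = 0.7854 cm², y = 3 cm, Ī = 0.049087 cm⁴.
Hole 2 (subtracted): ⌀1, A = 0.7854 cm², y = 3 cm, Ī = 0.049087 cm⁴.
Hole 3 (subtracted): ⌀1, A = 0.7854 cm², y = 3 cm, Ī = 0.049087 cm⁴.
By symmetry the centroid is at mid-height, ȳ = 3 cm.
All pieces are centred on the horizontal axis through the centroid, so I = ΣĪ (holes subtracted) = 395.85 cm⁴.

I_x ≈ 396 cm⁴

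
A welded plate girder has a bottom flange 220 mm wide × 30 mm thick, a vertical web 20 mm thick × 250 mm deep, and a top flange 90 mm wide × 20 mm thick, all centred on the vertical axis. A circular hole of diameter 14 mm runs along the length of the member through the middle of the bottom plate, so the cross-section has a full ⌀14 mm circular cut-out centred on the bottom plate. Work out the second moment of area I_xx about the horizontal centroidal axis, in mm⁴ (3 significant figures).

I_xx ≈ 1.53 × 10⁸ mm⁴

Decompose the section into non-overlapping parts with the origin at the bottom-left of its bounding rectangle.
Bottom plate: 220 × 30, A = 6 600 mm², y = 15 mm, Ī = 495 000 mm⁴.
Web plate: 20 × 250, A = 5 000 mm², y = 155 mm, Ī = 26 041 667 mm⁴.
Top plate: 90 × 20, A = 1 800 mm², y = 290 mm, Ī = 60 000 mm⁴.
Hole (subtracted): ⌀14, A = 153.94 mm², y = 15 mm, Ī = 1885.7 mm⁴.
Centroid: ȳ = ΣA·y / ΣA = 105.22 mm.
Transfer each piece to the horizontal centroidal axis using Ī + A·d² with d = y − 105.22:
  bottom plate: d = -90.215 mm → contributes +54 211 311 mm⁴
  web plate: d = 49.785 mm → contributes +38 434 153 mm⁴
  top plate: d = 184.78 mm → contributes +61 521 566 mm⁴
  hole: d = -90.215 mm → contributes −1 254 762 mm⁴
Total I = 152 912 268 mm⁴.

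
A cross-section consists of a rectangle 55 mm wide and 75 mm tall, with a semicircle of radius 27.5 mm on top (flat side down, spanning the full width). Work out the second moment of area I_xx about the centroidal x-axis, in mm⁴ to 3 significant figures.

I_xx ≈ 4.23 × 10⁶ mm⁴

Treat the section as a set of non-overlapping primitives; coordinates are from the bounding-box lower-left.
Rectangular body: 55 × 75, A = 4 125 mm², y = 37.5 mm, Ī = 1 933 594 mm⁴.
Semicircular cap: semicircle r = 27.5, A = 1187.9 mm², y = 86.671 mm, Ī = 62 772 mm⁴.
Centroid: ȳ = ΣA·y / ΣA = 48.494 mm.
Transfer each piece to the centroidal x-axis using Ī + A·d² with d = y − 48.494:
  rectangular body: d = -10.994 mm → contributes +2 432 195 mm⁴
  semicircular cap: d = 38.177 mm → contributes +1 794 150 mm⁴
Total I = 4 226 345 mm⁴.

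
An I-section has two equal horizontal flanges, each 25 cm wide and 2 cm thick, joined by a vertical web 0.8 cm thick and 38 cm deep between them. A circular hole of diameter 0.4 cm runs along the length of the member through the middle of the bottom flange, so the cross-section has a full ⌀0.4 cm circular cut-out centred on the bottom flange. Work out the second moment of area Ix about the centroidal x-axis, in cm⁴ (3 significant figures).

Split into non-overlapping primitives; take the origin at the lower-left of the bounding box.
Bottom flange: 25 × 2, A = 50 cm², y = 1 cm, Ī = 16.667 cm⁴.
Web: 0.8 × 38, A = 30.4 cm², y = 21 cm, Ī = 3658.1 cm⁴.
Top flange: 25 × 2, A = 50 cm², y = 41 cm, Ī = 16.667 cm⁴.
Hole (subtracted): ⌀0.4, A = 0.12566 cm², y = 1 cm, Ī = 0.0012566 cm⁴.
Centroid: ȳ = ΣA·y / ΣA = 21.019 cm.
Transfer each piece to the centroidal x-axis using Ī + A·d² with d = y − 21.019:
  bottom flange: d = -20.019 cm → contributes +20 055 cm⁴
  web: d = -0.019292 cm → contributes +3658.1 cm⁴
  top flange: d = 19.981 cm → contributes +19 978 cm⁴
  hole: d = -20.019 cm → contributes −50.364 cm⁴
Total I = 43 641 cm⁴.

Ix ≈ 4.36 × 10⁴ cm⁴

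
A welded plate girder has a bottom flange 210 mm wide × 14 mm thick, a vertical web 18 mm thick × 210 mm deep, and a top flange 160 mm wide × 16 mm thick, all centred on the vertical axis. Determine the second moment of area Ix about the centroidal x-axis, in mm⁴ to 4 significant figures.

Break the section into simple shapes (no overlaps), measuring from the bottom-left corner of the bounding box.
Bottom plate: 210 × 14, A = 2 940 mm², y = 7 mm, Ī = 48 020 mm⁴.
Web plate: 18 × 210, A = 3 780 mm², y = 119 mm, Ī = 13 891 500 mm⁴.
Top plate: 160 × 16, A = 2 560 mm², y = 232 mm, Ī = 54613.3 mm⁴.
Centroid: ȳ = ΣA·y / ΣA = 114.69 mm.
Transfer each piece to the centroidal x-axis using Ī + A·d² with d = y − 114.69:
  bottom plate: d = -107.69 mm → contributes +34 143 382 mm⁴
  web plate: d = 4.31034 mm → contributes +13 961 729 mm⁴
  top plate: d = 117.31 mm → contributes +35 284 609 mm⁴
Total I = 83 389 720 mm⁴.

Ix ≈ 8.339 × 10⁷ mm⁴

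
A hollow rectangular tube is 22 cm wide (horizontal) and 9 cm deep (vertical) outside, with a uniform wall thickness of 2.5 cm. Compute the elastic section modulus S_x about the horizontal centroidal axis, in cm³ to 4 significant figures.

S_x ≈ 276.9 cm³

Split into non-overlapping primitives; take the origin at the lower-left of the bounding box.
Outer rectangle: 22 × 9, A = 198 cm², y = 4.5 cm, Ī = 1336.5 cm⁴.
Inner void (subtracted): 17 × 4, A = 68 cm², y = 4.5 cm, Ī = 90.6667 cm⁴.
By symmetry the centroid is at mid-height, ȳ = 4.5 cm.
All pieces are centred on the horizontal centroidal axis, so I = ΣĪ (holes subtracted) = 1245.83 cm⁴.
Extreme fibre distance c = 4.5 cm; S = I/c = 276.852 cm³.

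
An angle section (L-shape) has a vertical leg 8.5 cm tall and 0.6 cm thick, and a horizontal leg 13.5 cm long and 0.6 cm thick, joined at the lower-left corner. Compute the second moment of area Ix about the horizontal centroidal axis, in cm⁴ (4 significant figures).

Ix ≈ 78.91 cm⁴

Treat the section as a set of non-overlapping primitives; coordinates are from the bounding-box lower-left.
Vertical leg: 0.6 × 8.5, A = 5.1 cm², y = 4.25 cm, Ī = 30.7063 cm⁴.
Horizontal leg (remainder): 12.9 × 0.6, A = 7.74 cm², y = 0.3 cm, Ī = 0.2322 cm⁴.
Centroid: ȳ = ΣA·y / ΣA = 1.86893 cm.
Transfer each piece to the horizontal centroidal axis using Ī + A·d² with d = y − 1.86893:
  vertical leg: d = 2.38107 cm → contributes +59.6208 cm⁴
  horizontal leg (remainder): d = -1.56893 cm → contributes +19.2844 cm⁴
Total I = 78.9052 cm⁴.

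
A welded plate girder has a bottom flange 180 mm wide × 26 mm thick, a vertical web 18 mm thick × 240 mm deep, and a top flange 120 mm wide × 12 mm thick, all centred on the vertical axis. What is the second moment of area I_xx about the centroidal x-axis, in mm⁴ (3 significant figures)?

Decompose the section into non-overlapping parts with the origin at the bottom-left of its bounding rectangle.
Bottom plate: 180 × 26, A = 4 680 mm², y = 13 mm, Ī = 263 640 mm⁴.
Web plate: 18 × 240, A = 4 320 mm², y = 146 mm, Ī = 20 736 000 mm⁴.
Top plate: 120 × 12, A = 1 440 mm², y = 272 mm, Ī = 17 280 mm⁴.
Centroid: ȳ = ΣA·y / ΣA = 103.76 mm.
Transfer each piece to the centroidal x-axis using Ī + A·d² with d = y − 103.76:
  bottom plate: d = -90.759 mm → contributes +38 813 395 mm⁴
  web plate: d = 42.241 mm → contributes +28 444 323 mm⁴
  top plate: d = 168.24 mm → contributes +40 776 713 mm⁴
Total I = 108 034 432 mm⁴.

I_xx ≈ 1.08 × 10⁸ mm⁴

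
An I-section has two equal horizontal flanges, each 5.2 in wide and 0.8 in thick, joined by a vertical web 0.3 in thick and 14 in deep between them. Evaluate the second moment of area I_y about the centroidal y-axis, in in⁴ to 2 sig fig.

I_y ≈ 19 in⁴

Split into non-overlapping primitives; take the origin at the lower-left of the bounding box.
Bottom flange: 5.2 × 0.8, A = 4.16 in², x = 2.6 in, Ī = 9.374 in⁴.
Web: 0.3 × 14, A = 4.2 in², x = 2.6 in, Ī = 0.0315 in⁴.
Top flange: 5.2 × 0.8, A = 4.16 in², x = 2.6 in, Ī = 9.374 in⁴.
By symmetry the centroid is at mid-width, x̄ = 2.6 in.
All pieces are centred on the centroidal y-axis, so I = ΣĪ = 18.78 in⁴.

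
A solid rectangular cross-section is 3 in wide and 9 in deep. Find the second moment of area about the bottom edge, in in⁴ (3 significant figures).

The section: 3 × 9, A = 27 in², y = 4.5 in, Ī = 182.25 in⁴.
Transfer it to the bottom edge using Ī + A·d² with d = y − 0:
  the section: d = 4.5 in → contributes +729 in⁴
Total I = 729 in⁴.

I_base ≈ 729 in⁴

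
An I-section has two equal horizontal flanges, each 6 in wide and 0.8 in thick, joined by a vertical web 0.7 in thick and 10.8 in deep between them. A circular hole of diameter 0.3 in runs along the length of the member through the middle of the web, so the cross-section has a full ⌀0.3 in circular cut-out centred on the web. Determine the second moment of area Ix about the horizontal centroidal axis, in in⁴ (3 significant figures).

Ix ≈ 397 in⁴

Treat the section as a set of non-overlapping primitives; coordinates are from the bounding-box lower-left.
Bottom flange: 6 × 0.8, A = 4.8 in², y = 0.4 in, Ī = 0.256 in⁴.
Web: 0.7 × 10.8, A = 7.56 in², y = 6.2 in, Ī = 73.483 in⁴.
Top flange: 6 × 0.8, A = 4.8 in², y = 12 in, Ī = 0.256 in⁴.
Hole (subtracted): ⌀0.3, A = 0.070686 in², y = 6.2 in, Ī = 0.00039761 in⁴.
By symmetry the centroid is at mid-height, ȳ = 6.2 in.
Transfer each piece to the horizontal centroidal axis using Ī + A·d² with d = y − 6.2:
  bottom flange: d = -5.8 in → contributes +161.73 in⁴
  web: d = 0 in → contributes +73.483 in⁴
  top flange: d = 5.8 in → contributes +161.73 in⁴
  hole: d = 0 in → contributes −0.00039761 in⁴
Total I = 396.94 in⁴.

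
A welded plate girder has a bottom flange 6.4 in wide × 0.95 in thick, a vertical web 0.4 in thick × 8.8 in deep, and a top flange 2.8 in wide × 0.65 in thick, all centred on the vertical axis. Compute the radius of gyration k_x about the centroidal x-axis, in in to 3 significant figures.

k_x ≈ 3.85 in

Split into non-overlapping primitives; take the origin at the lower-left of the bounding box.
Bottom plate: 6.4 × 0.95, A = 6.08 in², y = 0.475 in, Ī = 0.45727 in⁴.
Web plate: 0.4 × 8.8, A = 3.52 in², y = 5.35 in, Ī = 22.716 in⁴.
Top plate: 2.8 × 0.65, A = 1.82 in², y = 10.075 in, Ī = 0.064079 in⁴.
Centroid: ȳ = ΣA·y / ΣA = 3.5076 in.
Transfer each piece to the centroidal x-axis using Ī + A·d² with d = y − 3.5076:
  bottom plate: d = -3.0326 in → contributes +56.372 in⁴
  web plate: d = 1.8424 in → contributes +34.664 in⁴
  top plate: d = 6.5674 in → contributes +78.563 in⁴
Total I = 169.6 in⁴.
Radius of gyration: k = √(I/A) = √(169.6 / 11.42) = 3.8537 in.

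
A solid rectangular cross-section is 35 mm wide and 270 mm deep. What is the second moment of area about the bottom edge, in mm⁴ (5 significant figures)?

The section: 35 × 270, A = 9 450 mm², y = 135 mm, Ī = 57 408 750 mm⁴.
Transfer it to the base of the section using Ī + A·d² with d = y − 0:
  the section: d = 135 mm → contributes +229 635 000 mm⁴
Total I = 229 635 000 mm⁴.

I_base ≈ 2.2964 × 10⁸ mm⁴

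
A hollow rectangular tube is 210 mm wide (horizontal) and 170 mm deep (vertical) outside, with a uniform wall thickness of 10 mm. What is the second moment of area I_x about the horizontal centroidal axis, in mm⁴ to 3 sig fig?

Break the section into simple shapes (no overlaps), measuring from the bottom-left corner of the bounding box.
Outer rectangle: 210 × 170, A = 35 700 mm², y = 85 mm, Ī = 85 977 500 mm⁴.
Inner void (subtracted): 190 × 150, A = 28 500 mm², y = 85 mm, Ī = 53 437 500 mm⁴.
By symmetry the centroid is at mid-height, ȳ = 85 mm.
All pieces are centred on the horizontal centroidal axis, so I = ΣĪ (holes subtracted) = 32 540 000 mm⁴.

I_x ≈ 3.25 × 10⁷ mm⁴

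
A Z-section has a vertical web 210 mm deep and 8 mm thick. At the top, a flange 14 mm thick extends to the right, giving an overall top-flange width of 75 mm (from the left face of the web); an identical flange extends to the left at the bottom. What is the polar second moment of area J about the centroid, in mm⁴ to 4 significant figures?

J ≈ 2.757 × 10⁷ mm⁴

Split into non-overlapping primitives; take the origin at the lower-left of the bounding box.
Web: 8 × 210, A = 1 680 mm², y = 105 mm, Ī = 6 174 000 mm⁴.
Top flange (beyond web): 67 × 14, A = 938 mm², y = 203 mm, Ī = 15320.7 mm⁴.
Bottom flange (beyond web): 67 × 14, A = 938 mm², y = 7 mm, Ī = 15320.7 mm⁴.
Centroid: ȳ = ΣA·y / ΣA = 105 mm.
Transfer each piece to the centroidal x-axis using Ī + A·d² with d = y − 105:
  web: d = 0 mm → contributes +6 174 000 mm⁴
  top flange (beyond web): d = 98 mm → contributes +9 023 873 mm⁴
  bottom flange (beyond web): d = -98 mm → contributes +9 023 873 mm⁴
Total I = 24 221 745 mm⁴.
For the y-axis: x̄ = 71 mm.
Repeating about the centroidal y-axis gives I_y = 3 348 865 mm⁴.
Polar second moment: J = I_x + I_y = 27 570 611 mm⁴.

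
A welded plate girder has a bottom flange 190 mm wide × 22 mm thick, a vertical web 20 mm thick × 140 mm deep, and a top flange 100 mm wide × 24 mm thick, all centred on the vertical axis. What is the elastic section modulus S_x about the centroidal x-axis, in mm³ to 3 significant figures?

S_x ≈ 4.24 × 10⁵ mm³

Split into non-overlapping primitives; take the origin at the lower-left of the bounding box.
Bottom plate: 190 × 22, A = 4 180 mm², y = 11 mm, Ī = 168 593 mm⁴.
Web plate: 20 × 140, A = 2 800 mm², y = 92 mm, Ī = 4 573 333 mm⁴.
Top plate: 100 × 24, A = 2 400 mm², y = 174 mm, Ī = 115 200 mm⁴.
Centroid: ȳ = ΣA·y / ΣA = 76.885 mm.
Transfer each piece to the centroidal x-axis using Ī + A·d² with d = y − 76.885:
  bottom plate: d = -65.885 mm → contributes +18 313 200 mm⁴
  web plate: d = 15.115 mm → contributes +5 213 042 mm⁴
  top plate: d = 97.115 mm → contributes +22 750 440 mm⁴
Total I = 46 276 682 mm⁴.
Extreme fibre distance c = 109.12 mm; S = I/c = 424 109 mm³.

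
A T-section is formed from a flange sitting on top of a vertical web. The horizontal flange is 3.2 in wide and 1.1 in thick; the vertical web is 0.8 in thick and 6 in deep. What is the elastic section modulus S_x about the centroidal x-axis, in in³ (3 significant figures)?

S_x ≈ 8.96 in³

Decompose the section into non-overlapping parts with the origin at the bottom-left of its bounding rectangle.
Flange: 3.2 × 1.1, A = 3.52 in², y = 6.55 in, Ī = 0.35493 in⁴.
Web: 0.8 × 6, A = 4.8 in², y = 3 in, Ī = 14.4 in⁴.
Centroid: ȳ = ΣA·y / ΣA = 4.5019 in.
Transfer each piece to the centroidal x-axis using Ī + A·d² with d = y − 4.5019:
  flange: d = 2.0481 in → contributes +15.12 in⁴
  web: d = -1.5019 in → contributes +25.228 in⁴
Total I = 40.348 in⁴.
Extreme fibre distance c = 4.5019 in; S = I/c = 8.9623 in³.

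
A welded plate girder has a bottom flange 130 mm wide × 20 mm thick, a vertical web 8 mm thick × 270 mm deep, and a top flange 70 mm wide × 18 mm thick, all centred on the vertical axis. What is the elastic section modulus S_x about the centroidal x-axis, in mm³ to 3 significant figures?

Decompose the section into non-overlapping parts with the origin at the bottom-left of its bounding rectangle.
Bottom plate: 130 × 20, A = 2 600 mm², y = 10 mm, Ī = 86 667 mm⁴.
Web plate: 8 × 270, A = 2 160 mm², y = 155 mm, Ī = 13 122 000 mm⁴.
Top plate: 70 × 18, A = 1 260 mm², y = 299 mm, Ī = 34 020 mm⁴.
Centroid: ȳ = ΣA·y / ΣA = 122.51 mm.
Transfer each piece to the centroidal x-axis using Ī + A·d² with d = y − 122.51:
  bottom plate: d = -112.51 mm → contributes +33 001 663 mm⁴
  web plate: d = 32.485 mm → contributes +15 401 401 mm⁴
  top plate: d = 176.49 mm → contributes +39 279 206 mm⁴
Total I = 87 682 270 mm⁴.
Extreme fibre distance c = 185.49 mm; S = I/c = 472 719 mm³.

S_x ≈ 4.73 × 10⁵ mm³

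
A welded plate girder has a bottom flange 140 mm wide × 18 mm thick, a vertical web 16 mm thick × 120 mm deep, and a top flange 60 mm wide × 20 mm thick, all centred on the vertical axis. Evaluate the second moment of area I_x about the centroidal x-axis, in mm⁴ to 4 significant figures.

I_x ≈ 1.886 × 10⁷ mm⁴

Break the section into simple shapes (no overlaps), measuring from the bottom-left corner of the bounding box.
Bottom plate: 140 × 18, A = 2 520 mm², y = 9 mm, Ī = 68 040 mm⁴.
Web plate: 16 × 120, A = 1 920 mm², y = 78 mm, Ī = 2 304 000 mm⁴.
Top plate: 60 × 20, A = 1 200 mm², y = 148 mm, Ī = 40 000 mm⁴.
Centroid: ȳ = ΣA·y / ΣA = 62.0638 mm.
Transfer each piece to the centroidal x-axis using Ī + A·d² with d = y − 62.0638:
  bottom plate: d = -53.0638 mm → contributes +7 163 780 mm⁴
  web plate: d = 15.9362 mm → contributes +2 791 606 mm⁴
  top plate: d = 85.9362 mm → contributes +8 902 030 mm⁴
Total I = 18 857 417 mm⁴.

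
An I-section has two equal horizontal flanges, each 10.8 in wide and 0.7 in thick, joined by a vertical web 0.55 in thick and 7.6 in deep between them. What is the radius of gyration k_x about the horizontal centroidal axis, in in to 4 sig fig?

Break the section into simple shapes (no overlaps), measuring from the bottom-left corner of the bounding box.
Bottom flange: 10.8 × 0.7, A = 7.56 in², y = 0.35 in, Ī = 0.3087 in⁴.
Web: 0.55 × 7.6, A = 4.18 in², y = 4.5 in, Ī = 20.1197 in⁴.
Top flange: 10.8 × 0.7, A = 7.56 in², y = 8.65 in, Ī = 0.3087 in⁴.
By symmetry the centroid is at mid-height, ȳ = 4.5 in.
Transfer each piece to the horizontal centroidal axis using Ī + A·d² with d = y − 4.5:
  bottom flange: d = -4.15 in → contributes +130.511 in⁴
  web: d = 0 in → contributes +20.1197 in⁴
  top flange: d = 4.15 in → contributes +130.511 in⁴
Total I = 281.141 in⁴.
Radius of gyration: k = √(I/A) = √(281.141 / 19.3) = 3.81666 in.

k_x ≈ 3.817 in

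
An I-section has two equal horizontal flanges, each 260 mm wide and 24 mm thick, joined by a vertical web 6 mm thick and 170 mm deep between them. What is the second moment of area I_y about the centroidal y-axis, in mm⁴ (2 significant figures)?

I_y ≈ 7.0 × 10⁷ mm⁴

Break the section into simple shapes (no overlaps), measuring from the bottom-left corner of the bounding box.
Bottom flange: 260 × 24, A = 6 240 mm², x = 130 mm, Ī = 35 152 000 mm⁴.
Web: 6 × 170, A = 1 020 mm², x = 130 mm, Ī = 3 060 mm⁴.
Top flange: 260 × 24, A = 6 240 mm², x = 130 mm, Ī = 35 152 000 mm⁴.
By symmetry the centroid is at mid-width, x̄ = 130 mm.
All pieces are centred on the centroidal y-axis, so I = ΣĪ = 70 307 060 mm⁴.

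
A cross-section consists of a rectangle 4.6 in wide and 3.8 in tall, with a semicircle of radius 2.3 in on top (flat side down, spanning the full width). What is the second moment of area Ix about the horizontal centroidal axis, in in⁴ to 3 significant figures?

Break the section into simple shapes (no overlaps), measuring from the bottom-left corner of the bounding box.
Rectangular body: 4.6 × 3.8, A = 17.48 in², y = 1.9 in, Ī = 21.034 in⁴.
Semicircular cap: semicircle r = 2.3, A = 8.3095 in², y = 4.7762 in, Ī = 3.0714 in⁴.
Centroid: ȳ = ΣA·y / ΣA = 2.8267 in.
Transfer each piece to the horizontal centroidal axis using Ī + A·d² with d = y − 2.8267:
  rectangular body: d = -0.92671 in → contributes +36.046 in⁴
  semicircular cap: d = 1.9494 in → contributes +34.65 in⁴
Total I = 70.696 in⁴.

Ix ≈ 70.7 in⁴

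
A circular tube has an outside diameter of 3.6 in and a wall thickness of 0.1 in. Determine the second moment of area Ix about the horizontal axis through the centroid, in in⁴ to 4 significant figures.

Ix ≈ 1.685 in⁴

Decompose the section into non-overlapping parts with the origin at the bottom-left of its bounding rectangle.
Outer circle: ⌀3.6, A = 10.1788 in², y = 1.8 in, Ī = 8.2448 in⁴.
Bore (subtracted): ⌀3.4, A = 9.0792 in², y = 1.8 in, Ī = 6.55972 in⁴.
By symmetry the centroid is at mid-height, ȳ = 1.8 in.
All pieces are centred on the horizontal axis through the centroid, so I = ΣĪ (holes subtracted) = 1.68507 in⁴.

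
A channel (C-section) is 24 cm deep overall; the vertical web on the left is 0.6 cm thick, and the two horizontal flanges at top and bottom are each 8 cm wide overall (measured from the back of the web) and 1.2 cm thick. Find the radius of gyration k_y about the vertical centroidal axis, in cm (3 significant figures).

Split into non-overlapping primitives; take the origin at the lower-left of the bounding box.
Web: 0.6 × 24, A = 14.4 cm², x = 0.3 cm, Ī = 0.432 cm⁴.
Top flange (beyond web): 7.4 × 1.2, A = 8.88 cm², x = 4.3 cm, Ī = 40.522 cm⁴.
Bottom flange (beyond web): 7.4 × 1.2, A = 8.88 cm², x = 4.3 cm, Ī = 40.522 cm⁴.
Centroid: x̄ = ΣA·x / ΣA = 2.509 cm.
Transfer each piece to the vertical centroidal axis using Ī + A·d² with d = x − 2.509:
  web: d = -2.209 cm → contributes +70.697 cm⁴
  top flange (beyond web): d = 1.791 cm → contributes +69.008 cm⁴
  bottom flange (beyond web): d = 1.791 cm → contributes +69.008 cm⁴
Total I = 208.71 cm⁴.
Radius of gyration: k = √(I/A) = √(208.71 / 32.16) = 2.5475 cm.

k_y ≈ 2.55 cm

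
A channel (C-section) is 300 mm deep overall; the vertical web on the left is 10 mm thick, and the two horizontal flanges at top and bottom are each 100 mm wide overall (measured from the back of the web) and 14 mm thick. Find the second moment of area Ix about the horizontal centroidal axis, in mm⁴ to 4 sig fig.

Break the section into simple shapes (no overlaps), measuring from the bottom-left corner of the bounding box.
Web: 10 × 300, A = 3 000 mm², y = 150 mm, Ī = 22 500 000 mm⁴.
Top flange (beyond web): 90 × 14, A = 1 260 mm², y = 293 mm, Ī = 20 580 mm⁴.
Bottom flange (beyond web): 90 × 14, A = 1 260 mm², y = 7 mm, Ī = 20 580 mm⁴.
By symmetry the centroid is at mid-height, ȳ = 150 mm.
Transfer each piece to the horizontal centroidal axis using Ī + A·d² with d = y − 150:
  web: d = 0 mm → contributes +22 500 000 mm⁴
  top flange (beyond web): d = 143 mm → contributes +25 786 320 mm⁴
  bottom flange (beyond web): d = -143 mm → contributes +25 786 320 mm⁴
Total I = 74 072 640 mm⁴.

Ix ≈ 7.407 × 10⁷ mm⁴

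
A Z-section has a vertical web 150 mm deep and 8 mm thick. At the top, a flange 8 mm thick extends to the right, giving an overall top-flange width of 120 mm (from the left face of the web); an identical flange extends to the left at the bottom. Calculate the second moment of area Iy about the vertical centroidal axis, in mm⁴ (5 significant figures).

Iy ≈ 8.3308 × 10⁶ mm⁴

Break the section into simple shapes (no overlaps), measuring from the bottom-left corner of the bounding box.
Web: 8 × 150, A = 1 200 mm², x = 116 mm, Ī = 6 400 mm⁴.
Top flange (beyond web): 112 × 8, A = 896 mm², x = 176 mm, Ī = 936618.7 mm⁴.
Bottom flange (beyond web): 112 × 8, A = 896 mm², x = 56 mm, Ī = 936618.7 mm⁴.
Centroid: x̄ = ΣA·x / ΣA = 116 mm.
Transfer each piece to the vertical centroidal axis using Ī + A·d² with d = x − 116:
  web: d = 0 mm → contributes +6 400 mm⁴
  top flange (beyond web): d = 60 mm → contributes +4 162 219 mm⁴
  bottom flange (beyond web): d = -60 mm → contributes +4 162 219 mm⁴
Total I = 8 330 837 mm⁴.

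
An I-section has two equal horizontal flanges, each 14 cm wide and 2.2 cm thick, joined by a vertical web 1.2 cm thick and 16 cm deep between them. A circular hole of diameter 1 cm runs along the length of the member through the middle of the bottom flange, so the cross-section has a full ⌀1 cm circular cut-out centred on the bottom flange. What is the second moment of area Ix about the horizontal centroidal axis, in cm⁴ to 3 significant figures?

Break the section into simple shapes (no overlaps), measuring from the bottom-left corner of the bounding box.
Bottom flange: 14 × 2.2, A = 30.8 cm², y = 1.1 cm, Ī = 12.423 cm⁴.
Web: 1.2 × 16, A = 19.2 cm², y = 10.2 cm, Ī = 409.6 cm⁴.
Top flange: 14 × 2.2, A = 30.8 cm², y = 19.3 cm, Ī = 12.423 cm⁴.
Hole (subtracted): ⌀1, A = 0.7854 cm², y = 1.1 cm, Ī = 0.049087 cm⁴.
Centroid: ȳ = ΣA·y / ΣA = 10.289 cm.
Transfer each piece to the horizontal centroidal axis using Ī + A·d² with d = y − 10.289:
  bottom flange: d = -9.1893 cm → contributes +2613.3 cm⁴
  web: d = -0.089323 cm → contributes +409.75 cm⁴
  top flange: d = 9.0107 cm → contributes +2513.1 cm⁴
  hole: d = -9.1893 cm → contributes −66.371 cm⁴
Total I = 5469.8 cm⁴.

Ix ≈ 5470 cm⁴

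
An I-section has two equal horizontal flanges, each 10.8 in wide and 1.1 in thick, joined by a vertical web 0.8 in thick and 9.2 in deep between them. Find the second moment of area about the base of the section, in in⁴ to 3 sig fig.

Treat the section as a set of non-overlapping primitives; coordinates are from the bounding-box lower-left.
Bottom flange: 10.8 × 1.1, A = 11.88 in², y = 0.55 in, Ī = 1.1979 in⁴.
Web: 0.8 × 9.2, A = 7.36 in², y = 5.7 in, Ī = 51.913 in⁴.
Top flange: 10.8 × 1.1, A = 11.88 in², y = 10.85 in, Ī = 1.1979 in⁴.
Transfer each piece to a horizontal axis along the bottom face using Ī + A·d² with d = y − 0:
  bottom flange: d = 0.55 in → contributes +4.7916 in⁴
  web: d = 5.7 in → contributes +291.04 in⁴
  top flange: d = 10.85 in → contributes +1399.7 in⁴
Total I = 1695.6 in⁴.

I_base ≈ 1700 in⁴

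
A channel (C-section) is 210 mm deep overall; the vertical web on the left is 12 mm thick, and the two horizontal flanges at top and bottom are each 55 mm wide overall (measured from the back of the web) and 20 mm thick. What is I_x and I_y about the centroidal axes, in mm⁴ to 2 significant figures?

I_x ≈ 2.5 × 10⁷ mm⁴, I_y ≈ 1.1 × 10⁶ mm⁴

Break the section into simple shapes (no overlaps), measuring from the bottom-left corner of the bounding box.
Web: 12 × 210, A = 2 520 mm², y = 105 mm, Ī = 9 261 000 mm⁴.
Top flange (beyond web): 43 × 20, A = 860 mm², y = 200 mm, Ī = 28 667 mm⁴.
Bottom flange (beyond web): 43 × 20, A = 860 mm², y = 10 mm, Ī = 28 667 mm⁴.
By symmetry the centroid is at mid-height, ȳ = 105 mm.
Transfer each piece to the centroidal x-axis using Ī + A·d² with d = y − 105:
  web: d = 0 mm → contributes +9 261 000 mm⁴
  top flange (beyond web): d = 95 mm → contributes +7 790 167 mm⁴
  bottom flange (beyond web): d = -95 mm → contributes +7 790 167 mm⁴
Total I = 24 841 333 mm⁴.
For the y-axis: x̄ = 17.16 mm.
Repeating about the centroidal y-axis gives I_y = 1 068 351 mm⁴.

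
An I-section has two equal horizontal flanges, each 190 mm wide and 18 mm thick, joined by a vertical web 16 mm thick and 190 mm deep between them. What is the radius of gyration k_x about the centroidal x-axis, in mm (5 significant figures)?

Treat the section as a set of non-overlapping primitives; coordinates are from the bounding-box lower-left.
Bottom flange: 190 × 18, A = 3 420 mm², y = 9 mm, Ī = 92 340 mm⁴.
Web: 16 × 190, A = 3 040 mm², y = 113 mm, Ī = 9 145 333 mm⁴.
Top flange: 190 × 18, A = 3 420 mm², y = 217 mm, Ī = 92 340 mm⁴.
By symmetry the centroid is at mid-height, ȳ = 113 mm.
Transfer each piece to the centroidal x-axis using Ī + A·d² with d = y − 113:
  bottom flange: d = -104 mm → contributes +37 083 060 mm⁴
  web: d = 0 mm → contributes +9 145 333 mm⁴
  top flange: d = 104 mm → contributes +37 083 060 mm⁴
Total I = 83 311 453 mm⁴.
Radius of gyration: k = √(I/A) = √(83 311 453 / 9 880) = 91.82774 mm.

k_x ≈ 91.828 mm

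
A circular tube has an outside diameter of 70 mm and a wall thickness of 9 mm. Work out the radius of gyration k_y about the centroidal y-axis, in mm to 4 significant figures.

Break the section into simple shapes (no overlaps), measuring from the bottom-left corner of the bounding box.
Outer circle: ⌀70, A = 3848.45 mm², x = 35 mm, Ī = 1 178 588 mm⁴.
Bore (subtracted): ⌀52, A = 2123.72 mm², x = 35 mm, Ī = 358 908 mm⁴.
By symmetry the centroid is at mid-width, x̄ = 35 mm.
All pieces are centred on the centroidal y-axis, so I = ΣĪ (holes subtracted) = 819 680 mm⁴.
Radius of gyration: k = √(I/A) = √(819 680 / 1724.73) = 21.8002 mm.

k_y ≈ 21.80 mm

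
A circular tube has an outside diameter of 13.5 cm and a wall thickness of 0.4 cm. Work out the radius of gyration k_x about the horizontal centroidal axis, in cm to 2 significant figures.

Break the section into simple shapes (no overlaps), measuring from the bottom-left corner of the bounding box.
Outer circle: ⌀13.5, A = 143.1 cm², y = 6.75 cm, Ī = 1 630 cm⁴.
Bore (subtracted): ⌀12.7, A = 126.7 cm², y = 6.75 cm, Ī = 1 277 cm⁴.
By symmetry the centroid is at mid-height, ȳ = 6.75 cm.
All pieces are centred on the horizontal centroidal axis, so I = ΣĪ (holes subtracted) = 353.5 cm⁴.
Radius of gyration: k = √(I/A) = √(353.5 / 16.46) = 4.634 cm.

k_x ≈ 4.6 cm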